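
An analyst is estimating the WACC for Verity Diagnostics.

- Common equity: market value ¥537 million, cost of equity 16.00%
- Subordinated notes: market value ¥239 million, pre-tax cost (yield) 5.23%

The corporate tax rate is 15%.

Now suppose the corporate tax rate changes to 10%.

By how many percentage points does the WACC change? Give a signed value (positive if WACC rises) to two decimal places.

Current WACC:
Total capital V = 537 + 239 = 776.
Equity: weight = 537/776 = 0.6920; cost = 16%.
Subordinated notes: weight = 239/776 = 0.3080; after-tax cost = 5.23% × (1 − 15%) = 4.4455%.
WACC = 0.6920 × 16.0000% + 0.3080 × 4.4455% = 12.4413%.
After the change:
Total capital V = 537 + 239 = 776.
Equity: weight = 537/776 = 0.6920; cost = 16%.
Subordinated notes: weight = 239/776 = 0.3080; after-tax cost = 5.23% × (1 − 10%) = 4.7070%.
WACC = 0.6920 × 16.0000% + 0.3080 × 4.7070% = 12.5219%.
Change in WACC = 12.5219% − 12.4413% = 0.0805 pp.

+0.08 pp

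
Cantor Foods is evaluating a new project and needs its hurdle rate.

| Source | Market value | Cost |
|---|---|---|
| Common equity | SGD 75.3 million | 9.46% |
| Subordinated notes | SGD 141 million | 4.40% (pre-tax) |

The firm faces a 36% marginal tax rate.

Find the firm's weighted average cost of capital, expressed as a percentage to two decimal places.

Total capital V = 75.3 + 141 = 216.3.
Equity: weight = 75.3/216.3 = 0.3481; cost = 9.46%.
Subordinated notes: weight = 141/216.3 = 0.6519; after-tax cost = 4.4% × (1 − 36%) = 2.8160%.
WACC = 0.3481 × 9.4600% + 0.6519 × 2.8160% = 5.1290%.

5.13%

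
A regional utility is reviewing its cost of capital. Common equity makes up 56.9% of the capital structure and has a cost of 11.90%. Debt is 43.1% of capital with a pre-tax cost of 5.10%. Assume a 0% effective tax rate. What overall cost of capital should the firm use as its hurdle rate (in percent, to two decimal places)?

After-tax cost of debt = 5.1% × (1 − 0%) = 5.1000%.
WACC = 0.569 × 11.9000% + 0.431 × 5.1000% = 8.9692%.

8.97%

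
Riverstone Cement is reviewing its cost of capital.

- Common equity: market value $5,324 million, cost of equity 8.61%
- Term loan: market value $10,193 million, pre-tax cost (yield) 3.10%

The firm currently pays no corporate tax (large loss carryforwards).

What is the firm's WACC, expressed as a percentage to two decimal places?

4.99%

Total capital V = 5324 + 10193 = 15517.
Equity: weight = 5324/15517 = 0.3431; cost = 8.61%.
Term loan: weight = 10193/15517 = 0.6569; after-tax cost = 3.1% × (1 − 0%) = 3.1000%.
WACC = 0.3431 × 8.6100% + 0.6569 × 3.1000% = 4.9905%.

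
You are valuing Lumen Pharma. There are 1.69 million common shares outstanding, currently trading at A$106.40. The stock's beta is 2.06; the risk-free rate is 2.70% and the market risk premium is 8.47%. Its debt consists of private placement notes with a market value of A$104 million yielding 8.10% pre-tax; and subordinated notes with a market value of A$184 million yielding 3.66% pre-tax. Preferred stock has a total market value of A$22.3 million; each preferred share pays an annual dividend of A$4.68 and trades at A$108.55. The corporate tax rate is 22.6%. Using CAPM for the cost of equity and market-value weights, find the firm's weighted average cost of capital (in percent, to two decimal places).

9.98%

Cost of equity via CAPM: Re = 2.7% + 2.06 × 8.47% = 20.1482%.
Cost of preferred: Rp = 4.68 / 108.55 = 4.3114%.
Market value of equity E = 106.4 × 1.69m = 179.816m.
Total capital V = 179.816 + 22.3 + 104 + 184 = 490.116.
Equity: weight = 179.816/490.116 = 0.3669; cost = 20.1482%.
Preferred: weight = 22.3/490.116 = 0.0455; cost = 4.3114%.
Private placement notes: weight = 104/490.116 = 0.2122; after-tax cost = 8.1% × (1 − 22.6%) = 6.2694%.
Subordinated notes: weight = 184/490.116 = 0.3754; after-tax cost = 3.66% × (1 − 22.6%) = 2.8328%.
WACC = 0.3669 × 20.1482% + 0.0455 × 4.3114% + 0.2122 × 6.2694% + 0.3754 × 2.8328% = 9.9821%.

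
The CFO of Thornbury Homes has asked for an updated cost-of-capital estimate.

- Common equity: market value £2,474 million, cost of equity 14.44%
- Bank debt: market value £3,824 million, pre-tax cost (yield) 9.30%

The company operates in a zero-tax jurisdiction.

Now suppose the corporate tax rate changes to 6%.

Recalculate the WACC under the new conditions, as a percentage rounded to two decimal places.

10.98%

After the change:
Total capital V = 2474 + 3824 = 6298.
Equity: weight = 2474/6298 = 0.3928; cost = 14.44%.
Bank debt: weight = 3824/6298 = 0.6072; after-tax cost = 9.3% × (1 − 6%) = 8.7420%.
WACC = 0.3928 × 14.4400% + 0.6072 × 8.7420% = 10.9803%.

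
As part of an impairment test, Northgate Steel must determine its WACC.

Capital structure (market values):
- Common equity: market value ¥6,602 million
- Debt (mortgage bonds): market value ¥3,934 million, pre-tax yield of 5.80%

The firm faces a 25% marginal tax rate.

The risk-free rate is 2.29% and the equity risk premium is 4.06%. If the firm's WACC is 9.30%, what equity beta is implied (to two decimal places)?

2.45

Total capital V = 6602 + 3934 = 10536.
Equity weight = 6602/10536 = 0.6266.
Mortgage bonds weight = 3934/10536 = 0.3734.
Debt contribution = 0.3734 × 5.8% × (1 − 25%) = 1.6242%.
Required equity contribution = 9.3% − 1.6242% = 7.6758%  ⇒  Re = 12.2496%.
CAPM: 12.2496% = 2.29% + β × 4.06%  ⇒  β = 2.4531.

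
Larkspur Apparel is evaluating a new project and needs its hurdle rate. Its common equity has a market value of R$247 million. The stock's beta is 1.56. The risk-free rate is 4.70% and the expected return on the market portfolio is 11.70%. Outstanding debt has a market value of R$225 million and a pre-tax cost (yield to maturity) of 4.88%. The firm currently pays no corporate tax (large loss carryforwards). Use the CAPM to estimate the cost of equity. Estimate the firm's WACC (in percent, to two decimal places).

10.50%

Market risk premium = 11.7% − 4.7% = 7.0%.
Cost of equity via CAPM: Re = 4.7% + 1.56 × 7.0% = 15.6200%.
Total capital V = 247 + 225 = 472.
Equity: weight = 247/472 = 0.5233; cost = 15.62%.
Debt: weight = 225/472 = 0.4767; after-tax cost = 4.88% × (1 − 0%) = 4.8800%.
WACC = 0.5233 × 15.6200% + 0.4767 × 4.8800% = 10.5003%.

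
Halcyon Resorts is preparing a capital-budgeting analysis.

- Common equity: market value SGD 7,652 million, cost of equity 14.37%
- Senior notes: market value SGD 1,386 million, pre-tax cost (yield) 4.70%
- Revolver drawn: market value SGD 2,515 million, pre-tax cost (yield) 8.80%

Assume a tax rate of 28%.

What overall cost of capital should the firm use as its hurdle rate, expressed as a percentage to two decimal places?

11.30%

Total capital V = 7652 + 1386 + 2515 = 11553.
Equity: weight = 7652/11553 = 0.6623; cost = 14.37%.
Senior notes: weight = 1386/11553 = 0.1200; after-tax cost = 4.7% × (1 − 28%) = 3.3840%.
Revolver drawn: weight = 2515/11553 = 0.2177; after-tax cost = 8.8% × (1 − 28%) = 6.3360%.
WACC = 0.6623 × 14.3700% + 0.1200 × 3.3840% + 0.2177 × 6.3360% = 11.3031%.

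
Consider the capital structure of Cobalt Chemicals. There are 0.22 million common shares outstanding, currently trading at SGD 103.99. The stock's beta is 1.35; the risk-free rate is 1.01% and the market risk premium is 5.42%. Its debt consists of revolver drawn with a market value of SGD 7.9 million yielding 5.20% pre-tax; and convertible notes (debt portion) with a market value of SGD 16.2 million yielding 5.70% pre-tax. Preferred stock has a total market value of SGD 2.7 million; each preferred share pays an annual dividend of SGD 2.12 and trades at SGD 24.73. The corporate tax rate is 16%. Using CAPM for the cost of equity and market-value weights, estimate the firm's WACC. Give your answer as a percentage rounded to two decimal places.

Cost of equity via CAPM: Re = 1.01% + 1.35 × 5.42% = 8.3270%.
Cost of preferred: Rp = 2.12 / 24.73 = 8.5726%.
Market value of equity E = 103.99 × 0.22m = 22.8778m.
Total capital V = 22.8778 + 2.7 + 7.9 + 16.2 = 49.6778.
Equity: weight = 22.8778/49.6778 = 0.4605; cost = 8.327%.
Preferred: weight = 2.7/49.6778 = 0.0544; cost = 8.5726%.
Revolver drawn: weight = 7.9/49.6778 = 0.1590; after-tax cost = 5.2% × (1 − 16%) = 4.3680%.
Convertible notes (debt portion): weight = 16.2/49.6778 = 0.3261; after-tax cost = 5.7% × (1 − 16%) = 4.7880%.
WACC = 0.4605 × 8.3270% + 0.0544 × 8.5726% + 0.1590 × 4.3680% + 0.3261 × 4.7880% = 6.5567%.

6.56%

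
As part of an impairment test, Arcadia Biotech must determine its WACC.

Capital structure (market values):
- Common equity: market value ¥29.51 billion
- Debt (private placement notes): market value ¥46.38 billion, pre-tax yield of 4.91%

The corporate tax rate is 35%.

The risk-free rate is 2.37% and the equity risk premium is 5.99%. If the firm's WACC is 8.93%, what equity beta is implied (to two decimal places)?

2.60

Total capital V = 29.51 + 46.38 = 75.89.
Equity weight = 29.51/75.89 = 0.3889.
Private placement notes weight = 46.38/75.89 = 0.6111.
Debt contribution = 0.6111 × 4.91% × (1 − 35%) = 1.9505%.
Required equity contribution = 8.93% − 1.9505% = 6.9795%  ⇒  Re = 17.9490%.
CAPM: 17.9490% = 2.37% + β × 5.99%  ⇒  β = 2.6008.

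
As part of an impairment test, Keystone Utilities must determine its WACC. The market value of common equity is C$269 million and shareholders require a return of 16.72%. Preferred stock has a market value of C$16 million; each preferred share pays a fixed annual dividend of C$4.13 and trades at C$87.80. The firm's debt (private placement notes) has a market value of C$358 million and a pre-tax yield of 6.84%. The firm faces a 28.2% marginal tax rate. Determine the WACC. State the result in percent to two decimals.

9.85%

Cost of preferred: Rp = 4.13 / 87.8 = 4.7039%.
Total capital V = 269 + 16 + 358 = 643.
Equity: weight = 269/643 = 0.4184; cost = 16.72%.
Preferred: weight = 16/643 = 0.0249; cost = 4.7039%.
Private placement notes: weight = 358/643 = 0.5568; after-tax cost = 6.84% × (1 − 28.2%) = 4.9111%.
WACC = 0.4184 × 16.7200% + 0.0249 × 4.7039% + 0.5568 × 4.9111% = 9.8462%.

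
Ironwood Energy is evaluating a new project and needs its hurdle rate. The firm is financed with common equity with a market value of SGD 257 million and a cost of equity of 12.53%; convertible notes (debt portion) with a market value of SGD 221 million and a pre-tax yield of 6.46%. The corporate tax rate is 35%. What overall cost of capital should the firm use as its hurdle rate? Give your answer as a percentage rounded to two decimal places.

8.68%

Total capital V = 257 + 221 = 478.
Equity: weight = 257/478 = 0.5377; cost = 12.53%.
Convertible notes (debt portion): weight = 221/478 = 0.4623; after-tax cost = 6.46% × (1 − 35%) = 4.1990%.
WACC = 0.5377 × 12.5300% + 0.4623 × 4.1990% = 8.6782%.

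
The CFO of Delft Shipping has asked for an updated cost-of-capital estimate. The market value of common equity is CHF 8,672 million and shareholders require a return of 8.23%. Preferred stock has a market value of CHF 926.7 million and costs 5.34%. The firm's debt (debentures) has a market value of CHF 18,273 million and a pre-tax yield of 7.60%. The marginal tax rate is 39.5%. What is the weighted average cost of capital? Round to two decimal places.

Total capital V = 8672 + 926.7 + 18273 = 27871.7.
Equity: weight = 8672/27871.7 = 0.3111; cost = 8.23%.
Preferred: weight = 926.7/27871.7 = 0.0332; cost = 5.34%.
Debentures: weight = 18273/27871.7 = 0.6556; after-tax cost = 7.6% × (1 − 39.5%) = 4.5980%.
WACC = 0.3111 × 8.2300% + 0.0332 × 5.3400% + 0.6556 × 4.5980% = 5.7527%.

5.75%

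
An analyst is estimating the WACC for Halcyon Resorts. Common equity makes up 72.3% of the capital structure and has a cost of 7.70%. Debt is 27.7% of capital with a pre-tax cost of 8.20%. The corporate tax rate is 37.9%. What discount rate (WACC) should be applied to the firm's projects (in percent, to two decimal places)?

6.98%

After-tax cost of debt = 8.2% × (1 − 37.9%) = 5.0922%.
WACC = 0.723 × 7.7000% + 0.277 × 5.0922% = 6.9776%.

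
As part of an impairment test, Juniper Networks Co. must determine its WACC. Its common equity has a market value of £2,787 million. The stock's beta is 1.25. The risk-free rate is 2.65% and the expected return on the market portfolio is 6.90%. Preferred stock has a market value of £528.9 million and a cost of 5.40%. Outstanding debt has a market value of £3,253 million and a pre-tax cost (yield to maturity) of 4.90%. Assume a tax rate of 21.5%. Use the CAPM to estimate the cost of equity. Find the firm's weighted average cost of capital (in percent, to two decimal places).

5.72%

Market risk premium = 6.9% − 2.65% = 4.25%.
Cost of equity via CAPM: Re = 2.65% + 1.25 × 4.25% = 7.9625%.
Total capital V = 2787 + 528.9 + 3253 = 6568.9.
Equity: weight = 2787/6568.9 = 0.4243; cost = 7.9625%.
Preferred: weight = 528.9/6568.9 = 0.0805; cost = 5.4%.
Debt: weight = 3253/6568.9 = 0.4952; after-tax cost = 4.9% × (1 − 21.5%) = 3.8465%.
WACC = 0.4243 × 7.9625% + 0.0805 × 5.4000% + 0.4952 × 3.8465% = 5.7179%.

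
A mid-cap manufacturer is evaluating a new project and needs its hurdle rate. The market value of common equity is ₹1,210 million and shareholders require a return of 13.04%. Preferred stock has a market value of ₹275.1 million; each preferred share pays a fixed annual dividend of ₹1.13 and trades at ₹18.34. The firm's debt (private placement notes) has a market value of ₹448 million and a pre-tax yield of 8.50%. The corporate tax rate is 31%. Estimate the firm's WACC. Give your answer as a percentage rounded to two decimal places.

10.40%

Cost of preferred: Rp = 1.13 / 18.34 = 6.1614%.
Total capital V = 1210 + 275.1 + 448 = 1933.1.
Equity: weight = 1210/1933.1 = 0.6259; cost = 13.04%.
Preferred: weight = 275.1/1933.1 = 0.1423; cost = 6.1614%.
Private placement notes: weight = 448/1933.1 = 0.2318; after-tax cost = 8.5% × (1 − 31%) = 5.8650%.
WACC = 0.6259 × 13.0400% + 0.1423 × 6.1614% + 0.2318 × 5.8650% = 10.3983%.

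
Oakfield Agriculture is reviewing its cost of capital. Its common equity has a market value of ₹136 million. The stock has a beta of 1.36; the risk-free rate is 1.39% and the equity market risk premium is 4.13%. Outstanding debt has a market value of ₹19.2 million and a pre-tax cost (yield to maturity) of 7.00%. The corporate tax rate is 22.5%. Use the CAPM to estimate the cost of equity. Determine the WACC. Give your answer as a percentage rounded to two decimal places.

Cost of equity via CAPM: Re = 1.39% + 1.36 × 4.13% = 7.0068%.
Total capital V = 136 + 19.2 = 155.2.
Equity: weight = 136/155.2 = 0.8763; cost = 7.0068%.
Debt: weight = 19.2/155.2 = 0.1237; after-tax cost = 7% × (1 − 22.5%) = 5.4250%.
WACC = 0.8763 × 7.0068% + 0.1237 × 5.4250% = 6.8111%.

6.81%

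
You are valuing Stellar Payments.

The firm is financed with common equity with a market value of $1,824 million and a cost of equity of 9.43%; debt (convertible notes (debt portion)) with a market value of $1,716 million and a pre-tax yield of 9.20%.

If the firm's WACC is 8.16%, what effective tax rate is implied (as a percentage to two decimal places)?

25.98%

Total capital V = 1824 + 1716 = 3540.
Equity weight = 1824/3540 = 0.5153.
Convertible notes (debt portion) weight = 1716/3540 = 0.4847.
Equity contribution = 0.5153 × 9.43% = 4.8588%.
Debt contribution must be 8.16% − 4.8588% = 3.3012%.
0.4847 × 9.2% × (1 − T) = 3.3012%  ⇒  (1 − T) = 0.7402.
T = 25.9775%.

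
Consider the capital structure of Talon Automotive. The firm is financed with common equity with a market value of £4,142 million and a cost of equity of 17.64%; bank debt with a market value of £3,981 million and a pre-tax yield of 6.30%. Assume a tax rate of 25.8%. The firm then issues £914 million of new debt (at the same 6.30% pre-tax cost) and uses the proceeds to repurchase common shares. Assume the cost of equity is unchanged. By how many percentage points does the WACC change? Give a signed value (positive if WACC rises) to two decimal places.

-1.46 pp

Current WACC:
Total capital V = 4142 + 3981 = 8123.
Equity: weight = 4142/8123 = 0.5099; cost = 17.64%.
Bank debt: weight = 3981/8123 = 0.4901; after-tax cost = 6.3% × (1 − 25.8%) = 4.6746%.
WACC = 0.5099 × 17.6400% + 0.4901 × 4.6746% = 11.2858%.
After the change:
Total capital V = 3228 + 4895 = 8123.
Equity: weight = 3228/8123 = 0.3974; cost = 17.64%.
Bank debt: weight = 4895/8123 = 0.6026; after-tax cost = 6.3% × (1 − 25.8%) = 4.6746%.
WACC = 0.3974 × 17.6400% + 0.6026 × 4.6746% = 9.8269%.
Change in WACC = 9.8269% − 11.2858% = -1.4589 pp.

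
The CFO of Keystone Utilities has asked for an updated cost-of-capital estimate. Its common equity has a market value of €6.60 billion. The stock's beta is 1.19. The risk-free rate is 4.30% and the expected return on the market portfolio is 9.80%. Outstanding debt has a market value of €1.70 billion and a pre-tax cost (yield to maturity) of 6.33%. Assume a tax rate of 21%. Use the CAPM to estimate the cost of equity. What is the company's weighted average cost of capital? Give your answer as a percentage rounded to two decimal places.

9.65%

Market risk premium = 9.8% − 4.3% = 5.5%.
Cost of equity via CAPM: Re = 4.3% + 1.19 × 5.5% = 10.8450%.
Total capital V = 6.6 + 1.7 = 8.3.
Equity: weight = 6.6/8.3 = 0.7952; cost = 10.845%.
Debt: weight = 1.7/8.3 = 0.2048; after-tax cost = 6.33% × (1 − 21%) = 5.0007%.
WACC = 0.7952 × 10.8450% + 0.2048 × 5.0007% = 9.6480%.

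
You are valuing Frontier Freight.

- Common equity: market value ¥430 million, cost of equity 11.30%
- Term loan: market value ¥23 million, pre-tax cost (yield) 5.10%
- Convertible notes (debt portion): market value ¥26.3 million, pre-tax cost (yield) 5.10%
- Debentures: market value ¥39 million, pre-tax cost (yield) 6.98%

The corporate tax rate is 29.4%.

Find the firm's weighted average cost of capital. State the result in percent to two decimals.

10.09%

Total capital V = 430 + 23 + 26.3 + 39 = 518.3.
Equity: weight = 430/518.3 = 0.8296; cost = 11.3%.
Term loan: weight = 23/518.3 = 0.0444; after-tax cost = 5.1% × (1 − 29.4%) = 3.6006%.
Convertible notes (debt portion): weight = 26.3/518.3 = 0.0507; after-tax cost = 5.1% × (1 − 29.4%) = 3.6006%.
Debentures: weight = 39/518.3 = 0.0752; after-tax cost = 6.98% × (1 − 29.4%) = 4.9279%.
WACC = 0.8296 × 11.3000% + 0.0444 × 3.6006% + 0.0507 × 3.6006% + 0.0752 × 4.9279% = 10.0882%.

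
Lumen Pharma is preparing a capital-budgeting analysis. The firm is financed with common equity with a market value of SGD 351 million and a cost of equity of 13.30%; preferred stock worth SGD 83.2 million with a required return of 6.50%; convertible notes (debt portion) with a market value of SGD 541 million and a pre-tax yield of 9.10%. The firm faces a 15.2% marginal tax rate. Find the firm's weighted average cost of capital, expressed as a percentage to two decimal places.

9.62%

Total capital V = 351 + 83.2 + 541 = 975.2.
Equity: weight = 351/975.2 = 0.3599; cost = 13.3%.
Preferred: weight = 83.2/975.2 = 0.0853; cost = 6.5%.
Convertible notes (debt portion): weight = 541/975.2 = 0.5548; after-tax cost = 9.1% × (1 − 15.2%) = 7.7168%.
WACC = 0.3599 × 13.3000% + 0.0853 × 6.5000% + 0.5548 × 7.7168% = 9.6225%.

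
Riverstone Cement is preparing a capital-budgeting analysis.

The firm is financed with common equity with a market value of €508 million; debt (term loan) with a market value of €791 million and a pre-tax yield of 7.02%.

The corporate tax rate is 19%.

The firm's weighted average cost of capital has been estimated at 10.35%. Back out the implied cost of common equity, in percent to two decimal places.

17.61%

Total capital V = 508 + 791 = 1299.
Equity weight = 508/1299 = 0.3911.
Term loan weight = 791/1299 = 0.6089.
Debt contribution = 0.6089 × 7.02% × (1 − 19%) = 3.4625%.
Required equity contribution = 10.35% − 3.4625% = 6.8875%.
Re = 6.8875% / 0.3911 = 17.6119%.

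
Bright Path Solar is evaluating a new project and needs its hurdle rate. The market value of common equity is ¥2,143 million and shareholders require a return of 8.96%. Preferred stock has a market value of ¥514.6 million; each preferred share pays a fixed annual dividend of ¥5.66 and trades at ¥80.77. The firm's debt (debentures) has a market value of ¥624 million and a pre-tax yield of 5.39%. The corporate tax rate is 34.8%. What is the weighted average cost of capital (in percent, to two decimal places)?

7.62%

Cost of preferred: Rp = 5.66 / 80.77 = 7.0076%.
Total capital V = 2143 + 514.6 + 624 = 3281.6.
Equity: weight = 2143/3281.6 = 0.6530; cost = 8.96%.
Preferred: weight = 514.6/3281.6 = 0.1568; cost = 7.0076%.
Debentures: weight = 624/3281.6 = 0.1902; after-tax cost = 5.39% × (1 − 34.8%) = 3.5143%.
WACC = 0.6530 × 8.9600% + 0.1568 × 7.0076% + 0.1902 × 3.5143% = 7.6183%.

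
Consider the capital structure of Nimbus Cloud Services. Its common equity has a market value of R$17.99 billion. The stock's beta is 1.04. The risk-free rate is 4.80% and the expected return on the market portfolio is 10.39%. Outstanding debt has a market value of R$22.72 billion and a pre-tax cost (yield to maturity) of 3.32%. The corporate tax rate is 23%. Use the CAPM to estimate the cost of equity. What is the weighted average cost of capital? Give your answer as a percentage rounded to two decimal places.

6.12%

Market risk premium = 10.39% − 4.8% = 5.59%.
Cost of equity via CAPM: Re = 4.8% + 1.04 × 5.59% = 10.6136%.
Total capital V = 17.99 + 22.72 = 40.71.
Equity: weight = 17.99/40.71 = 0.4419; cost = 10.6136%.
Debt: weight = 22.72/40.71 = 0.5581; after-tax cost = 3.32% × (1 − 23%) = 2.5564%.
WACC = 0.4419 × 10.6136% + 0.5581 × 2.5564% = 6.1169%.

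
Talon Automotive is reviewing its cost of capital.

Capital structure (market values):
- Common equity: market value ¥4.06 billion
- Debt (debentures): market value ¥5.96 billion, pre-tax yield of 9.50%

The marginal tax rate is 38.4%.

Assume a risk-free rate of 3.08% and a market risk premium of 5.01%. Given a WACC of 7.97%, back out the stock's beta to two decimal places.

1.60

Total capital V = 4.06 + 5.96 = 10.02.
Equity weight = 4.06/10.02 = 0.4052.
Debentures weight = 5.96/10.02 = 0.5948.
Debt contribution = 0.5948 × 9.5% × (1 − 38.4%) = 3.4808%.
Required equity contribution = 7.97% − 3.4808% = 4.4892%  ⇒  Re = 11.0792%.
CAPM: 11.0792% = 3.08% + β × 5.01%  ⇒  β = 1.5966.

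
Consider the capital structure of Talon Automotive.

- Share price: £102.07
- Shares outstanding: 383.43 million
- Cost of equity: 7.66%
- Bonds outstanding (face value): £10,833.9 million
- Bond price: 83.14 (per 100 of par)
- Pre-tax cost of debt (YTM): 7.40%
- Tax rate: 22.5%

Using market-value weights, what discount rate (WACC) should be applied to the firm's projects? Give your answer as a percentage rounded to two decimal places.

Market value of equity E = 102.07 × 383.43m = 39136.7001m. Market value of debt D = 10833.9m × 83.14/100 = 9007.30446m.
Total capital V = 39136.7001 + 9007.30446 = 48144.00456.
Equity: weight = 39136.7001/48144.00456 = 0.8129; cost = 7.66%.
Bonds outstanding: weight = 9007.30446/48144.00456 = 0.1871; after-tax cost = 7.4% × (1 − 22.5%) = 5.7350%.
WACC = 0.8129 × 7.6600% + 0.1871 × 5.7350% = 7.2999%.

7.30%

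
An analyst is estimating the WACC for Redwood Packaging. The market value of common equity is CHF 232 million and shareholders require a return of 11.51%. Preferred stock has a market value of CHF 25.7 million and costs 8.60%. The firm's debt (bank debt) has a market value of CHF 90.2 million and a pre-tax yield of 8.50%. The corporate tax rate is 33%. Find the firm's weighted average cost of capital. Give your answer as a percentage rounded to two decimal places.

Total capital V = 232 + 25.7 + 90.2 = 347.9.
Equity: weight = 232/347.9 = 0.6669; cost = 11.51%.
Preferred: weight = 25.7/347.9 = 0.0739; cost = 8.6%.
Bank debt: weight = 90.2/347.9 = 0.2593; after-tax cost = 8.5% × (1 − 33%) = 5.6950%.
WACC = 0.6669 × 11.5100% + 0.0739 × 8.6000% + 0.2593 × 5.6950% = 9.7874%.

9.79%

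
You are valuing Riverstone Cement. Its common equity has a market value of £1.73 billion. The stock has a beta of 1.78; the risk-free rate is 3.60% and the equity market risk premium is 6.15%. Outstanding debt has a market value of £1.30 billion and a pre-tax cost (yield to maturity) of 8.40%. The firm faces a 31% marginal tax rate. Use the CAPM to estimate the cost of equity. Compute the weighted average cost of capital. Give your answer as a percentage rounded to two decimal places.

Cost of equity via CAPM: Re = 3.6% + 1.78 × 6.15% = 14.5470%.
Total capital V = 1.73 + 1.3 = 3.03.
Equity: weight = 1.73/3.03 = 0.5710; cost = 14.547%.
Debt: weight = 1.3/3.03 = 0.4290; after-tax cost = 8.4% × (1 − 31%) = 5.7960%.
WACC = 0.5710 × 14.5470% + 0.4290 × 5.7960% = 10.7924%.

10.79%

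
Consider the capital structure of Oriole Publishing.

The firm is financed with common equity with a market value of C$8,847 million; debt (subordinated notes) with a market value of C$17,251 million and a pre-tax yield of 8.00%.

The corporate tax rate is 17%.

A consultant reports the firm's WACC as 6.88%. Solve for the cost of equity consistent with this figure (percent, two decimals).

Total capital V = 8847 + 17251 = 26098.
Equity weight = 8847/26098 = 0.3390.
Subordinated notes weight = 17251/26098 = 0.6610.
Debt contribution = 0.6610 × 8% × (1 − 17%) = 4.3891%.
Required equity contribution = 6.88% − 4.3891% = 2.4909%.
Re = 2.4909% / 0.3390 = 7.3480%.

7.35%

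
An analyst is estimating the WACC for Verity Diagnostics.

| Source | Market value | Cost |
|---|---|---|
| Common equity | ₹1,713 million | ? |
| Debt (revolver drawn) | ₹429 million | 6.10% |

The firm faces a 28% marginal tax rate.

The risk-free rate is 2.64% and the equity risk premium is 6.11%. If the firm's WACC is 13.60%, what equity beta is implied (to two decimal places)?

Total capital V = 1713 + 429 = 2142.
Equity weight = 1713/2142 = 0.7997.
Revolver drawn weight = 429/2142 = 0.2003.
Debt contribution = 0.2003 × 6.1% × (1 − 28%) = 0.8796%.
Required equity contribution = 13.6% − 0.8796% = 12.7204%  ⇒  Re = 15.9060%.
CAPM: 15.9060% = 2.64% + β × 6.11%  ⇒  β = 2.1712.

2.17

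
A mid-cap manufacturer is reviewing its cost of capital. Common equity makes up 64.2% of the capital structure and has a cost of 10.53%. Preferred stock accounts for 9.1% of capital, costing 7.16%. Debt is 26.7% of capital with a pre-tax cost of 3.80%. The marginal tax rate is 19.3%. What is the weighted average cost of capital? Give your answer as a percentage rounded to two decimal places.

After-tax cost of debt = 3.8% × (1 − 19.3%) = 3.0666%.
WACC = 0.642 × 10.5300% + 0.091 × 7.1600% + 0.267 × 3.0666% = 8.2306%.

8.23%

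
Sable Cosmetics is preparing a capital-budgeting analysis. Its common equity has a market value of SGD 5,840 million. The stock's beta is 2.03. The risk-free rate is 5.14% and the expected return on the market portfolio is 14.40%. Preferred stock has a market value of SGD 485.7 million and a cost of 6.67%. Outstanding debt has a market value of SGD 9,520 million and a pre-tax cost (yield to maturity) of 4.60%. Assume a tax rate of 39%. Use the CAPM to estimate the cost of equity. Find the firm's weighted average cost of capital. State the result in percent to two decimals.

10.71%

Market risk premium = 14.4% − 5.14% = 9.26%.
Cost of equity via CAPM: Re = 5.14% + 2.03 × 9.26% = 23.9378%.
Total capital V = 5840 + 485.7 + 9520 = 15845.7.
Equity: weight = 5840/15845.7 = 0.3686; cost = 23.9378%.
Preferred: weight = 485.7/15845.7 = 0.0307; cost = 6.67%.
Debt: weight = 9520/15845.7 = 0.6008; after-tax cost = 4.6% × (1 − 39%) = 2.8060%.
WACC = 0.3686 × 23.9378% + 0.0307 × 6.6700% + 0.6008 × 2.8060% = 10.7127%.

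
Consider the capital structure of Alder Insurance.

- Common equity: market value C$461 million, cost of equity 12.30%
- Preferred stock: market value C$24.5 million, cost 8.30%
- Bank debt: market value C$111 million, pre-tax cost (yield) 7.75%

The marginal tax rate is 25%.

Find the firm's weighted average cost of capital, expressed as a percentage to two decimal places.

10.93%

Total capital V = 461 + 24.5 + 111 = 596.5.
Equity: weight = 461/596.5 = 0.7728; cost = 12.3%.
Preferred: weight = 24.5/596.5 = 0.0411; cost = 8.3%.
Bank debt: weight = 111/596.5 = 0.1861; after-tax cost = 7.75% × (1 − 25%) = 5.8125%.
WACC = 0.7728 × 12.3000% + 0.0411 × 8.3000% + 0.1861 × 5.8125% = 10.9285%.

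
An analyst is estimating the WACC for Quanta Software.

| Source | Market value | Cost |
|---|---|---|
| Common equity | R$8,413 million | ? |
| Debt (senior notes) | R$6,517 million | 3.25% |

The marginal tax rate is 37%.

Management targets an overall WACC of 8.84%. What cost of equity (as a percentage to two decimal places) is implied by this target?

Total capital V = 8413 + 6517 = 14930.
Equity weight = 8413/14930 = 0.5635.
Senior notes weight = 6517/14930 = 0.4365.
Debt contribution = 0.4365 × 3.25% × (1 − 37%) = 0.8937%.
Required equity contribution = 8.84% − 0.8937% = 7.9463%.
Re = 7.9463% / 0.5635 = 14.1017%.

14.10%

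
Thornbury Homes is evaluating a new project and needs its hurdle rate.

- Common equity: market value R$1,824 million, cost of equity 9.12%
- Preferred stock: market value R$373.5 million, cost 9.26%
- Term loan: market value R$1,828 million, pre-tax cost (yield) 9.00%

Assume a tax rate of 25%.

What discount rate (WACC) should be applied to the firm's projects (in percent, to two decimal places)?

8.06%

Total capital V = 1824 + 373.5 + 1828 = 4025.5.
Equity: weight = 1824/4025.5 = 0.4531; cost = 9.12%.
Preferred: weight = 373.5/4025.5 = 0.0928; cost = 9.26%.
Term loan: weight = 1828/4025.5 = 0.4541; after-tax cost = 9% × (1 − 25%) = 6.7500%.
WACC = 0.4531 × 9.1200% + 0.0928 × 9.2600% + 0.4541 × 6.7500% = 8.0568%.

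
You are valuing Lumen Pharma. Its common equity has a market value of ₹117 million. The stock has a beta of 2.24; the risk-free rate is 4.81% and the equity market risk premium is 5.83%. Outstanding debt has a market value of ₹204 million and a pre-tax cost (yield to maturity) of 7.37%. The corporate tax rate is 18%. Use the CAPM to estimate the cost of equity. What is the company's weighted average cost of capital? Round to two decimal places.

10.35%

Cost of equity via CAPM: Re = 4.81% + 2.24 × 5.83% = 17.8692%.
Total capital V = 117 + 204 = 321.
Equity: weight = 117/321 = 0.3645; cost = 17.8692%.
Debt: weight = 204/321 = 0.6355; after-tax cost = 7.37% × (1 − 18%) = 6.0434%.
WACC = 0.3645 × 17.8692% + 0.6355 × 6.0434% = 10.3537%.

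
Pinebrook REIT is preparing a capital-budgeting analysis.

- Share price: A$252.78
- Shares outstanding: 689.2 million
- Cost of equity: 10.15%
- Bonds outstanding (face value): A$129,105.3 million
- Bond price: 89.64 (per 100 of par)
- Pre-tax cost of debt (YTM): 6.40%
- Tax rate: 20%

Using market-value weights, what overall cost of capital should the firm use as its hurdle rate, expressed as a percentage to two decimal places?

8.14%

Market value of equity E = 252.78 × 689.2m = 174215.976m. Market value of debt D = 129105.3m × 89.64/100 = 115729.99092m.
Total capital V = 174215.976 + 115729.99092 = 289945.96692.
Equity: weight = 174215.976/289945.96692 = 0.6009; cost = 10.15%.
Bonds outstanding: weight = 115729.99092/289945.96692 = 0.3991; after-tax cost = 6.4% × (1 − 20%) = 5.1200%.
WACC = 0.6009 × 10.1500% + 0.3991 × 5.1200% = 8.1423%.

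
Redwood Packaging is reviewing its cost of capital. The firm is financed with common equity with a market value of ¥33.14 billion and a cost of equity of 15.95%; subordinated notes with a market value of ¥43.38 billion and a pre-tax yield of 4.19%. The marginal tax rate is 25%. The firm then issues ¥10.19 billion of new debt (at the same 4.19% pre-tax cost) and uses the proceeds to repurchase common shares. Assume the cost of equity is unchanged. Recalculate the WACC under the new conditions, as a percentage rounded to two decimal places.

After the change:
Total capital V = 22.95 + 53.57 = 76.52.
Equity: weight = 22.95/76.52 = 0.2999; cost = 15.95%.
Subordinated notes: weight = 53.57/76.52 = 0.7001; after-tax cost = 4.19% × (1 − 25%) = 3.1425%.
WACC = 0.2999 × 15.9500% + 0.7001 × 3.1425% = 6.9837%.

6.98%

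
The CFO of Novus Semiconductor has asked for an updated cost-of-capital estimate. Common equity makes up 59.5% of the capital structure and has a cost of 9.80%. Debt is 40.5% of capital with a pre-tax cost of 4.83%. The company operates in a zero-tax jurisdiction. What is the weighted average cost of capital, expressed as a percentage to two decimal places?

7.79%

After-tax cost of debt = 4.83% × (1 − 0%) = 4.8300%.
WACC = 0.595 × 9.8000% + 0.405 × 4.8300% = 7.7872%.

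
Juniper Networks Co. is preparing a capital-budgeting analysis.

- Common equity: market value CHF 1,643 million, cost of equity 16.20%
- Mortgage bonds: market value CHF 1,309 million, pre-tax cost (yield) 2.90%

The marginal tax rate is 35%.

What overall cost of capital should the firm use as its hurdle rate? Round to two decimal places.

Total capital V = 1643 + 1309 = 2952.
Equity: weight = 1643/2952 = 0.5566; cost = 16.2%.
Mortgage bonds: weight = 1309/2952 = 0.4434; after-tax cost = 2.9% × (1 − 35%) = 1.8850%.
WACC = 0.5566 × 16.2000% + 0.4434 × 1.8850% = 9.8523%.

9.85%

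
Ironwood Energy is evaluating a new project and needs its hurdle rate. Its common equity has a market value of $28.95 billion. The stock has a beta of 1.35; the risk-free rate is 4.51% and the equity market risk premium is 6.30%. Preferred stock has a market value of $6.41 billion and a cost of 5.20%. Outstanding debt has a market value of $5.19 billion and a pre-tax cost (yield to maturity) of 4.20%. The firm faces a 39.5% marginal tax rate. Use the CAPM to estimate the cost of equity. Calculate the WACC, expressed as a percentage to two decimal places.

10.44%

Cost of equity via CAPM: Re = 4.51% + 1.35 × 6.3% = 13.0150%.
Total capital V = 28.95 + 6.41 + 5.19 = 40.55.
Equity: weight = 28.95/40.55 = 0.7139; cost = 13.015%.
Preferred: weight = 6.41/40.55 = 0.1581; cost = 5.2%.
Debt: weight = 5.19/40.55 = 0.1280; after-tax cost = 4.2% × (1 − 39.5%) = 2.5410%.
WACC = 0.7139 × 13.0150% + 0.1581 × 5.2000% + 0.1280 × 2.5410% = 10.4391%.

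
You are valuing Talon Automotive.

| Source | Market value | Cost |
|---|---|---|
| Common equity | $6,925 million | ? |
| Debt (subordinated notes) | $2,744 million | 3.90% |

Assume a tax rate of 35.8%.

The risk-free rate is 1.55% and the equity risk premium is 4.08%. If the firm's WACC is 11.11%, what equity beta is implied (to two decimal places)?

Total capital V = 6925 + 2744 = 9669.
Equity weight = 6925/9669 = 0.7162.
Subordinated notes weight = 2744/9669 = 0.2838.
Debt contribution = 0.2838 × 3.9% × (1 − 35.8%) = 0.7106%.
Required equity contribution = 11.11% − 0.7106% = 10.3994%  ⇒  Re = 14.5202%.
CAPM: 14.5202% = 1.55% + β × 4.08%  ⇒  β = 3.1790.

3.18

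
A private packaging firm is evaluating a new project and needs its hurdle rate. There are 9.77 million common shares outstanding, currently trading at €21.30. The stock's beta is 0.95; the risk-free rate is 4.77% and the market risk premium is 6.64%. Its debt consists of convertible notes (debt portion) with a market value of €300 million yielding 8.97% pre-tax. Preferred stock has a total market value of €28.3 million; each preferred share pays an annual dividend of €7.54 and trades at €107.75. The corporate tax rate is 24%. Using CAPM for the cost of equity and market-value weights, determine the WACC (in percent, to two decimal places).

Cost of equity via CAPM: Re = 4.77% + 0.95 × 6.64% = 11.0780%.
Cost of preferred: Rp = 7.54 / 107.75 = 6.9977%.
Market value of equity E = 21.3 × 9.77m = 208.101m.
Total capital V = 208.101 + 28.3 + 300 = 536.401.
Equity: weight = 208.101/536.401 = 0.3880; cost = 11.078%.
Preferred: weight = 28.3/536.401 = 0.0528; cost = 6.9977%.
Convertible notes (debt portion): weight = 300/536.401 = 0.5593; after-tax cost = 8.97% × (1 − 24%) = 6.8172%.
WACC = 0.3880 × 11.0780% + 0.0528 × 6.9977% + 0.5593 × 6.8172% = 8.4797%.

8.48%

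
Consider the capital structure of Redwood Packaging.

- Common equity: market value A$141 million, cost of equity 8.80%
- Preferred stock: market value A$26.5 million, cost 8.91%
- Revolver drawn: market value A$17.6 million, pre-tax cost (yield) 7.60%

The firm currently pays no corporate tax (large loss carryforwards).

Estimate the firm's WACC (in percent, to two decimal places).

Total capital V = 141 + 26.5 + 17.6 = 185.1.
Equity: weight = 141/185.1 = 0.7618; cost = 8.8%.
Preferred: weight = 26.5/185.1 = 0.1432; cost = 8.91%.
Revolver drawn: weight = 17.6/185.1 = 0.0951; after-tax cost = 7.6% × (1 − 0%) = 7.6000%.
WACC = 0.7618 × 8.8000% + 0.1432 × 8.9100% + 0.0951 × 7.6000% = 8.7016%.

8.70%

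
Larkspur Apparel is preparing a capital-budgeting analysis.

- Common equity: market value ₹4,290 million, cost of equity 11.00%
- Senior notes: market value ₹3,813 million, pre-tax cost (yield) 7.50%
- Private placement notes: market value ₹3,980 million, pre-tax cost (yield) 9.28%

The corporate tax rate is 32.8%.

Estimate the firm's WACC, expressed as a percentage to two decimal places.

7.55%

Total capital V = 4290 + 3813 + 3980 = 12083.
Equity: weight = 4290/12083 = 0.3550; cost = 11%.
Senior notes: weight = 3813/12083 = 0.3156; after-tax cost = 7.5% × (1 − 32.8%) = 5.0400%.
Private placement notes: weight = 3980/12083 = 0.3294; after-tax cost = 9.28% × (1 − 32.8%) = 6.2362%.
WACC = 0.3550 × 11.0000% + 0.3156 × 5.0400% + 0.3294 × 6.2362% = 7.5501%.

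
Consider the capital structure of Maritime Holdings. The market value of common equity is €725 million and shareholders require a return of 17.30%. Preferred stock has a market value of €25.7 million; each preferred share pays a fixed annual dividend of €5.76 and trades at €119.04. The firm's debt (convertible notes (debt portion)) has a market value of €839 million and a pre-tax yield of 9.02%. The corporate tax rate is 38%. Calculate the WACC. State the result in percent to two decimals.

Cost of preferred: Rp = 5.76 / 119.04 = 4.8387%.
Total capital V = 725 + 25.7 + 839 = 1589.7.
Equity: weight = 725/1589.7 = 0.4561; cost = 17.3%.
Preferred: weight = 25.7/1589.7 = 0.0162; cost = 4.8387%.
Convertible notes (debt portion): weight = 839/1589.7 = 0.5278; after-tax cost = 9.02% × (1 − 38%) = 5.5924%.
WACC = 0.4561 × 17.3000% + 0.0162 × 4.8387% + 0.5278 × 5.5924% = 10.9196%.

10.92%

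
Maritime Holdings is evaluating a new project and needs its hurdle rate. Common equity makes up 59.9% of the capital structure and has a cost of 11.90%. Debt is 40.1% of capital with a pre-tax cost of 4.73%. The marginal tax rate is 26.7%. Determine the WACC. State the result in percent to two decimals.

8.52%

After-tax cost of debt = 4.73% × (1 − 26.7%) = 3.4671%.
WACC = 0.599 × 11.9000% + 0.401 × 3.4671% = 8.5184%.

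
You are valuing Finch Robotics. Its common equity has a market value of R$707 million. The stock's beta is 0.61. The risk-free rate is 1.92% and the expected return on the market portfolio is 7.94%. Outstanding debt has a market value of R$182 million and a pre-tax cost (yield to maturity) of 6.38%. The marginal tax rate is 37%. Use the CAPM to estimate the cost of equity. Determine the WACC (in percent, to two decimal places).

5.27%

Market risk premium = 7.94% − 1.92% = 6.02%.
Cost of equity via CAPM: Re = 1.92% + 0.61 × 6.02% = 5.5922%.
Total capital V = 707 + 182 = 889.
Equity: weight = 707/889 = 0.7953; cost = 5.5922%.
Debt: weight = 182/889 = 0.2047; after-tax cost = 6.38% × (1 − 37%) = 4.0194%.
WACC = 0.7953 × 5.5922% + 0.2047 × 4.0194% = 5.2702%.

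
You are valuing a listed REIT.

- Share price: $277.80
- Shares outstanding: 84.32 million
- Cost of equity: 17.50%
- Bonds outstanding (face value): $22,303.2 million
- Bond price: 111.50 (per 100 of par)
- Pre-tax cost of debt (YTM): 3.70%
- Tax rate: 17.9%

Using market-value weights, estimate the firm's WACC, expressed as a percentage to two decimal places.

Market value of equity E = 277.8 × 84.32m = 23424.096m. Market value of debt D = 22303.2m × 111.5/100 = 24868.068m.
Total capital V = 23424.096 + 24868.068 = 48292.164.
Equity: weight = 23424.096/48292.164 = 0.4850; cost = 17.5%.
Bonds outstanding: weight = 24868.068/48292.164 = 0.5150; after-tax cost = 3.7% × (1 − 17.9%) = 3.0377%.
WACC = 0.4850 × 17.5000% + 0.5150 × 3.0377% = 10.0526%.

10.05%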